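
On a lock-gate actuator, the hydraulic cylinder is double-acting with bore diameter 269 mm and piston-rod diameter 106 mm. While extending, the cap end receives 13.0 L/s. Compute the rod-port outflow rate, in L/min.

Q_out ≈ 659 L/min

Cap-side area A_cap = π/4 × (269 mm)² = 56830 mm^2
Rod-side annular area A_ann = π/4 × (269² − 106²) = 48010 mm^2
Piston speed v = Q_in/A_cap; rod-end outflow Q_out = v × A_ann = Q_in × A_ann/A_cap.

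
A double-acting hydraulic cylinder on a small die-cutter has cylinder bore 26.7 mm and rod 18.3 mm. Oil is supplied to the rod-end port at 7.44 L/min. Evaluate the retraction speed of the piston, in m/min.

v ≈ 25.1 m/min

Rod-side annular area A_ann = π/4 × (26.7² − 18.3²) = 296.9 mm^2
Flow into the rod-end port fills the annular volume.
v = Q / A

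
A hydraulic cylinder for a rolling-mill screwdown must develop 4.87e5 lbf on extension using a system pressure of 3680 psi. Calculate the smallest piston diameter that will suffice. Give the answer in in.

Extension force acts on the full piston face: F = P × (π/4)D².
D = √(4F / (πP)) = √(4 × 4.87e5 lbf / (π × 3680 psi))

D ≈ 13.0 in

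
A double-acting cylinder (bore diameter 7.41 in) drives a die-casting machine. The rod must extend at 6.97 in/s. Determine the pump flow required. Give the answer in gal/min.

Cap-side area A_cap = π/4 × (7.41 in)² = 43.12 in^2
Q = A × v

Q ≈ 78.1 gal/min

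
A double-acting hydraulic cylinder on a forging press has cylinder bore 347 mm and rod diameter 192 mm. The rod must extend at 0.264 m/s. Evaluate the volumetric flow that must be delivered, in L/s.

Q ≈ 25.0 L/s

Cap-side area A_cap = π/4 × (347 mm)² = 94570 mm^2
Q = A × v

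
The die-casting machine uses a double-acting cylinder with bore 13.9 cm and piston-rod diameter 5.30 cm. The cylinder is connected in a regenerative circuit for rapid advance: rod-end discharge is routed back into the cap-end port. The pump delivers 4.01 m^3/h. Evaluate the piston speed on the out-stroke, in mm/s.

v ≈ 505 mm/s

In regeneration the rod-end outflow joins the pump flow into the cap end, so the net volume the pump must supply per unit advance equals the rod cross-section area.
Rod cross-section A_rod = π/4 × (5.30 cm)² = 22.06 cm^2
v = Q_pump / A_rod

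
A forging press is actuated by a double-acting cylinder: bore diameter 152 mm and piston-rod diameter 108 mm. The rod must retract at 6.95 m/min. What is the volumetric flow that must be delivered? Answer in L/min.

Q ≈ 62.4 L/min

Rod-side annular area A_ann = π/4 × (152² − 108²) = 8985 mm^2
Q = A × v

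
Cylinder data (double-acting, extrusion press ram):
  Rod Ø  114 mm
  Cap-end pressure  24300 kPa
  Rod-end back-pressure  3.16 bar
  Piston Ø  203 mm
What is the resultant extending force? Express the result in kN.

Cap-side area A_cap = π/4 × (203 mm)² = 32370 mm^2
Rod-side annular area A_ann = π/4 × (203² − 114²) = 22160 mm^2
Net thrust = P_cap·A_cap − P_rod·A_ann = 786.5 kN − 7.002 kN

F ≈ 779 kN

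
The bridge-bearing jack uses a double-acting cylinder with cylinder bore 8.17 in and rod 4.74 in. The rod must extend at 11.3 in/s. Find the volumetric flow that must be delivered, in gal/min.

Cap-side area A_cap = π/4 × (8.17 in)² = 52.42 in^2
Q = A × v

Q ≈ 154 gal/min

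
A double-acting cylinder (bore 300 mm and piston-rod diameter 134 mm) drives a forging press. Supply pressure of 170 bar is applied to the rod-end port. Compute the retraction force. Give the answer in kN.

F ≈ 962 kN

Rod-side annular area A_ann = π/4 × (300² − 134²) = 56580 mm^2
On retraction the pressure acts on the annular area (bore minus rod).
F = P × A_ann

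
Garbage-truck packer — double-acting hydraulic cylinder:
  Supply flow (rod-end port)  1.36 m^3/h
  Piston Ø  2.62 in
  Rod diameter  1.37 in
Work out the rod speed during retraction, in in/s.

v ≈ 5.89 in/s

Rod-side annular area A_ann = π/4 × (2.62² − 1.37²) = 3.917 in^2
Flow into the rod-end port fills the annular volume.
v = Q / A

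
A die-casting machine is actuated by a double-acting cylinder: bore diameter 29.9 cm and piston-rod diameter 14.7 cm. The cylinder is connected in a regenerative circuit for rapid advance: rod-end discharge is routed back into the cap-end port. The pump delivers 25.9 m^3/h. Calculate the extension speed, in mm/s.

In regeneration the rod-end outflow joins the pump flow into the cap end, so the net volume the pump must supply per unit advance equals the rod cross-section area.
Rod cross-section A_rod = π/4 × (14.7 cm)² = 169.7 cm^2
v = Q_pump / A_rod

v ≈ 424 mm/s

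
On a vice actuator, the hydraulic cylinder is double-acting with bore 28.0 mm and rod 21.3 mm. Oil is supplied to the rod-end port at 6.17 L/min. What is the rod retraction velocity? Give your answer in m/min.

Rod-side annular area A_ann = π/4 × (28.0² − 21.3²) = 259.4 mm^2
Flow into the rod-end port fills the annular volume.
v = Q / A

v ≈ 23.8 m/min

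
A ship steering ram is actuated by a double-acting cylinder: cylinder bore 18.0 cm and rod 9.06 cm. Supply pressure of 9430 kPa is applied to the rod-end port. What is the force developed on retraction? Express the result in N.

Rod-side annular area A_ann = π/4 × (18.0² − 9.06²) = 190.0 cm^2
On retraction the pressure acts on the annular area (bore minus rod).
F = P × A_ann

F ≈ 1.79e5 N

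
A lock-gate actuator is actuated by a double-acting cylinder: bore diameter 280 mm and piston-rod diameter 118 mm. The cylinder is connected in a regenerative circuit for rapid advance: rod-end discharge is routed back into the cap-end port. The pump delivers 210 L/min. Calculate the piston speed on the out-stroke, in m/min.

v ≈ 19.2 m/min

In regeneration the rod-end outflow joins the pump flow into the cap end, so the net volume the pump must supply per unit advance equals the rod cross-section area.
Rod cross-section A_rod = π/4 × (118 mm)² = 10940 mm^2
v = Q_pump / A_rod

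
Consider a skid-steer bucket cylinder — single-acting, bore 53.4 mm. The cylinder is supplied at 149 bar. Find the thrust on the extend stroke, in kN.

F ≈ 33.4 kN

Cap-side area A_cap = π/4 × (53.4 mm)² = 2240 mm^2
F = P × A_cap = 149 bar × A_cap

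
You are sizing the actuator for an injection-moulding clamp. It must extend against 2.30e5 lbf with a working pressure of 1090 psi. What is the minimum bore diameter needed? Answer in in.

D ≈ 16.4 in

Extension force acts on the full piston face: F = P × (π/4)D².
D = √(4F / (πP)) = √(4 × 2.30e5 lbf / (π × 1090 psi))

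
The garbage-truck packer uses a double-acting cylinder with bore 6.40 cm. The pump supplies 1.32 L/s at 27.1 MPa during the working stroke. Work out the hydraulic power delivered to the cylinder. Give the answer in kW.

Hydraulic power = P × Q

W ≈ 35.8 kW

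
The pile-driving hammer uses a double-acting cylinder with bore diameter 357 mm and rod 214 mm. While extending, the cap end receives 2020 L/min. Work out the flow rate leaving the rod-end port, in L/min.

Q_out ≈ 1290 L/min

Cap-side area A_cap = π/4 × (357 mm)² = 1.001e5 mm^2
Rod-side annular area A_ann = π/4 × (357² − 214²) = 64130 mm^2
Piston speed v = Q_in/A_cap; rod-end outflow Q_out = v × A_ann = Q_in × A_ann/A_cap.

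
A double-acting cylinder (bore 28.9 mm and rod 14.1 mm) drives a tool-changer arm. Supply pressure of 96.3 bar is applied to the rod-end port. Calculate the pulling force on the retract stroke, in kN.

Rod-side annular area A_ann = π/4 × (28.9² − 14.1²) = 499.8 mm^2
On retraction the pressure acts on the annular area (bore minus rod).
F = P × A_ann

F ≈ 4.81 kN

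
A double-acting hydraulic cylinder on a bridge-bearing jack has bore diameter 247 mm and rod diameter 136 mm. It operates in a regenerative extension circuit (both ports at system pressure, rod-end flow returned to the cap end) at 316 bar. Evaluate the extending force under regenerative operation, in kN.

F ≈ 459 kN

With equal pressure on both faces, forces on the annular region cancel; the net push is pressure × rod cross-section.
Rod cross-section A_rod = π/4 × (136 mm)² = 14530 mm^2
F = P × A_rod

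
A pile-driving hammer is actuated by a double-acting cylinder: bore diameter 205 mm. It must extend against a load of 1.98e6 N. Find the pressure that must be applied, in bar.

Cap-side area A_cap = π/4 × (205 mm)² = 33010 mm^2
P = F / A = 1.98e6 N / A

P ≈ 600 bar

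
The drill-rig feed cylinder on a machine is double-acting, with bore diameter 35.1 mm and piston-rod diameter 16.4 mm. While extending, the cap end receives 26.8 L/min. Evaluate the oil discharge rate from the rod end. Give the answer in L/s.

Q_out ≈ 0.349 L/s

Cap-side area A_cap = π/4 × (35.1 mm)² = 967.6 mm^2
Rod-side annular area A_ann = π/4 × (35.1² − 16.4²) = 756.4 mm^2
Piston speed v = Q_in/A_cap; rod-end outflow Q_out = v × A_ann = Q_in × A_ann/A_cap.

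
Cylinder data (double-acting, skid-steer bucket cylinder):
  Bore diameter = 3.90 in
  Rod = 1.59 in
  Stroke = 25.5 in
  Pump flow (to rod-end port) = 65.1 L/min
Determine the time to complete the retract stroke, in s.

t ≈ 3.84 s

Rod-side annular area A_ann = π/4 × (3.90² − 1.59²) = 9.960 in^2
Swept volume V = A × L; t = V / Q = A·L / Q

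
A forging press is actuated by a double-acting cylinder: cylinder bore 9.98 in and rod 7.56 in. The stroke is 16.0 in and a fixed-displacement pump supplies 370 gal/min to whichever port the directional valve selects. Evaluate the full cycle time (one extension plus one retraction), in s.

Cap-side area A_cap = π/4 × (9.98 in)² = 78.23 in^2
Rod-side annular area A_ann = π/4 × (9.98² − 7.56²) = 33.34 in^2
t_ext = A_cap·L/Q = 0.8786 s
t_ret = A_ann·L/Q = 0.3744 s
t_cycle = t_ext + t_ret

t ≈ 1.25 s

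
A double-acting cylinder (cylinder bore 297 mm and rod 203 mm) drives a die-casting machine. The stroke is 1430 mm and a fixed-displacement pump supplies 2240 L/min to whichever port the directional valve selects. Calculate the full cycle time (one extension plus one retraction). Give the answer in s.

Cap-side area A_cap = π/4 × (297 mm)² = 69280 mm^2
Rod-side annular area A_ann = π/4 × (297² − 203²) = 36910 mm^2
t_ext = A_cap·L/Q = 2.654 s
t_ret = A_ann·L/Q = 1.414 s
t_cycle = t_ext + t_ret

t ≈ 4.07 s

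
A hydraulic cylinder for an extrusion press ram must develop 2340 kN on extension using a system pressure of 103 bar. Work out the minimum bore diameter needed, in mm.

D ≈ 538 mm

Extension force acts on the full piston face: F = P × (π/4)D².
D = √(4F / (πP)) = √(4 × 2340 kN / (π × 103 bar))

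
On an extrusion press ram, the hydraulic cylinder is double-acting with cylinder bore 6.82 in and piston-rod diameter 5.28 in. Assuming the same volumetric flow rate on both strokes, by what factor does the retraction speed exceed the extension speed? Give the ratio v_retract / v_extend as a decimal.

v_ret/v_ext ≈ 2.50

Cap-side area A_cap = π/4 × (6.82 in)² = 36.53 in^2
Rod-side annular area A_ann = π/4 × (6.82² − 5.28²) = 14.64 in^2
For equal Q, v ∝ 1/A, so v_ret/v_ext = A_cap/A_ann.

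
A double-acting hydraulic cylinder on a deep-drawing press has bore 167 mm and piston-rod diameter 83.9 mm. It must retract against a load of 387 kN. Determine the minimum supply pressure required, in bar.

P ≈ 236 bar

Rod-side annular area A_ann = π/4 × (167² − 83.9²) = 16380 mm^2
Retraction: pressure acts on the annular area.
P = F / A = 387 kN / A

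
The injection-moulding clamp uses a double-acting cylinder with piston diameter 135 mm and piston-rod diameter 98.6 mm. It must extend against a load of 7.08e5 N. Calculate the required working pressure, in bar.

Cap-side area A_cap = π/4 × (135 mm)² = 14310 mm^2
P = F / A = 7.08e5 N / A

P ≈ 495 bar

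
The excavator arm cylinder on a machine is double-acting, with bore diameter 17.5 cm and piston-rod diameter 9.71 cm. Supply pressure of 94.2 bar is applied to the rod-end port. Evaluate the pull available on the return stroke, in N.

F ≈ 1.57e5 N

Rod-side annular area A_ann = π/4 × (17.5² − 9.71²) = 166.5 cm^2
On retraction the pressure acts on the annular area (bore minus rod).
F = P × A_ann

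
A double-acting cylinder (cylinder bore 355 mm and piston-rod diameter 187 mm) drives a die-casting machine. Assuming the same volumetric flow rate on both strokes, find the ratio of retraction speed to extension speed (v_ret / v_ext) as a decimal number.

Cap-side area A_cap = π/4 × (355 mm)² = 98980 mm^2
Rod-side annular area A_ann = π/4 × (355² − 187²) = 71520 mm^2
For equal Q, v ∝ 1/A, so v_ret/v_ext = A_cap/A_ann.

v_ret/v_ext ≈ 1.38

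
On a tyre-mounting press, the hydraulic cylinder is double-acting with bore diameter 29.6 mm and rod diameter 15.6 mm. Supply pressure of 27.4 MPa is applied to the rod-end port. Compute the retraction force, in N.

Rod-side annular area A_ann = π/4 × (29.6² − 15.6²) = 497.0 mm^2
On retraction the pressure acts on the annular area (bore minus rod).
F = P × A_ann

F ≈ 13600 N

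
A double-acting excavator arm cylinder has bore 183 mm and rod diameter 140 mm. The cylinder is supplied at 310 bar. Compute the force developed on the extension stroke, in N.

Cap-side area A_cap = π/4 × (183 mm)² = 26300 mm^2
F = P × A_cap = 310 bar × A_cap

F ≈ 8.15e5 N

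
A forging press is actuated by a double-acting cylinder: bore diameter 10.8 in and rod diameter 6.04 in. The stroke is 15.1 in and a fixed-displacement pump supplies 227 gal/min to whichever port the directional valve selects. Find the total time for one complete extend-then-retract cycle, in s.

Cap-side area A_cap = π/4 × (10.8 in)² = 91.61 in^2
Rod-side annular area A_ann = π/4 × (10.8² − 6.04²) = 62.96 in^2
t_ext = A_cap·L/Q = 1.583 s
t_ret = A_ann·L/Q = 1.088 s
t_cycle = t_ext + t_ret

t ≈ 2.67 s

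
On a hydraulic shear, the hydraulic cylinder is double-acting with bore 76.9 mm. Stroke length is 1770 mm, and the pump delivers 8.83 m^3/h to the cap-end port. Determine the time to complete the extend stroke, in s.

Cap-side area A_cap = π/4 × (76.9 mm)² = 4645 mm^2
Swept volume V = A × L; t = V / Q = A·L / Q

t ≈ 3.35 s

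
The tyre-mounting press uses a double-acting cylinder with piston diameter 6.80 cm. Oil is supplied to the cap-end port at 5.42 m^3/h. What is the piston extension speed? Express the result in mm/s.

v ≈ 415 mm/s

Cap-side area A_cap = π/4 × (6.80 cm)² = 36.32 cm^2
v = Q / A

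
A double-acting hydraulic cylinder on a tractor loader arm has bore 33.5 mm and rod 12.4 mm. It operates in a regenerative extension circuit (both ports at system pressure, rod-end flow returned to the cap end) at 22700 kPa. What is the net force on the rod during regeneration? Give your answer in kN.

With equal pressure on both faces, forces on the annular region cancel; the net push is pressure × rod cross-section.
Rod cross-section A_rod = π/4 × (12.4 mm)² = 120.8 mm^2
F = P × A_rod

F ≈ 2.74 kN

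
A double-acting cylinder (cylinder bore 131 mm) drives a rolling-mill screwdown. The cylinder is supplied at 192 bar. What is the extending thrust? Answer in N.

F ≈ 2.59e5 N

Cap-side area A_cap = π/4 × (131 mm)² = 13480 mm^2
F = P × A_cap = 192 bar × A_cap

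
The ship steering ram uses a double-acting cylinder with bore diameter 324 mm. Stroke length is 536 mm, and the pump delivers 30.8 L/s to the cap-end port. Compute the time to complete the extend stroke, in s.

Cap-side area A_cap = π/4 × (324 mm)² = 82450 mm^2
Swept volume V = A × L; t = V / Q = A·L / Q

t ≈ 1.43 s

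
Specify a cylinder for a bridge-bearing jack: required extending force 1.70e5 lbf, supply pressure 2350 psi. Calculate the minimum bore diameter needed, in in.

D ≈ 9.60 in

Extension force acts on the full piston face: F = P × (π/4)D².
D = √(4F / (πP)) = √(4 × 1.70e5 lbf / (π × 2350 psi))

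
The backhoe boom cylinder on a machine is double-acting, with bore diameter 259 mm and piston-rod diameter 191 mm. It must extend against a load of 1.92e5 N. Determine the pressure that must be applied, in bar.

Cap-side area A_cap = π/4 × (259 mm)² = 52690 mm^2
P = F / A = 1.92e5 N / A

P ≈ 36.4 bar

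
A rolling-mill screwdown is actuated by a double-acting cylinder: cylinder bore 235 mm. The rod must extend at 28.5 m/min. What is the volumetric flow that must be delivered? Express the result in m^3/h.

Cap-side area A_cap = π/4 × (235 mm)² = 43370 mm^2
Q = A × v

Q ≈ 74.2 m^3/h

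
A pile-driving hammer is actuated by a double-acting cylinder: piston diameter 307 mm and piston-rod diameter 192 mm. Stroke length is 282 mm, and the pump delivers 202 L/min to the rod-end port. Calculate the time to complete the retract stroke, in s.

t ≈ 3.78 s

Rod-side annular area A_ann = π/4 × (307² − 192²) = 45070 mm^2
Swept volume V = A × L; t = V / Q = A·L / Q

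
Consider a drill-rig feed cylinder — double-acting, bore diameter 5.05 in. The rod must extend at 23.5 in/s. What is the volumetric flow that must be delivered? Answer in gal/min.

Q ≈ 122 gal/min

Cap-side area A_cap = π/4 × (5.05 in)² = 20.03 in^2
Q = A × v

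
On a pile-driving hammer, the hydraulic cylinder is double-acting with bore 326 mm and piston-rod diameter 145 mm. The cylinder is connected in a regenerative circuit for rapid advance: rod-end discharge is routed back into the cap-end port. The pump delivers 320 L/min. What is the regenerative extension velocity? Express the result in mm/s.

In regeneration the rod-end outflow joins the pump flow into the cap end, so the net volume the pump must supply per unit advance equals the rod cross-section area.
Rod cross-section A_rod = π/4 × (145 mm)² = 16510 mm^2
v = Q_pump / A_rod

v ≈ 323 mm/s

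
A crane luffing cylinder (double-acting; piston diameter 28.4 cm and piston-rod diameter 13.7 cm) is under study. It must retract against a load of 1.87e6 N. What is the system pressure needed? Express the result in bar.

P ≈ 385 bar

Rod-side annular area A_ann = π/4 × (28.4² − 13.7²) = 486.1 cm^2
Retraction: pressure acts on the annular area.
P = F / A = 1.87e6 N / A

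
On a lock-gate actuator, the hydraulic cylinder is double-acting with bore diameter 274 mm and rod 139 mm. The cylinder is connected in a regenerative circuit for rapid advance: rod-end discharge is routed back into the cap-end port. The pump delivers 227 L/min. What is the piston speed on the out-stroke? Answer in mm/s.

v ≈ 249 mm/s

In regeneration the rod-end outflow joins the pump flow into the cap end, so the net volume the pump must supply per unit advance equals the rod cross-section area.
Rod cross-section A_rod = π/4 × (139 mm)² = 15170 mm^2
v = Q_pump / A_rod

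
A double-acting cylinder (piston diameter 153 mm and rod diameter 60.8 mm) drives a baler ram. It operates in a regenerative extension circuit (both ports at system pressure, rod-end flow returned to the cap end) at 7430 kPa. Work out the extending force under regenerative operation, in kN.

F ≈ 21.6 kN

With equal pressure on both faces, forces on the annular region cancel; the net push is pressure × rod cross-section.
Rod cross-section A_rod = π/4 × (60.8 mm)² = 2903 mm^2
F = P × A_rod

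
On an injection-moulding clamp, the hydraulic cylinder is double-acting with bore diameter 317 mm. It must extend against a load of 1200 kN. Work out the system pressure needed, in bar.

P ≈ 152 bar

Cap-side area A_cap = π/4 × (317 mm)² = 78920 mm^2
P = F / A = 1200 kN / A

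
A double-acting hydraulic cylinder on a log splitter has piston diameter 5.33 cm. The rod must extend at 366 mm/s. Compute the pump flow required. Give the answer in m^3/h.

Cap-side area A_cap = π/4 × (5.33 cm)² = 22.31 cm^2
Q = A × v

Q ≈ 2.94 m^3/h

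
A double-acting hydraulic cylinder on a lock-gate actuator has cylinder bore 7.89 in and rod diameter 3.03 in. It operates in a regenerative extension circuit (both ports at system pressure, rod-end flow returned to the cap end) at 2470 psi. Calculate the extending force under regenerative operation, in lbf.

With equal pressure on both faces, forces on the annular region cancel; the net push is pressure × rod cross-section.
Rod cross-section A_rod = π/4 × (3.03 in)² = 7.211 in^2
F = P × A_rod

F ≈ 17800 lbf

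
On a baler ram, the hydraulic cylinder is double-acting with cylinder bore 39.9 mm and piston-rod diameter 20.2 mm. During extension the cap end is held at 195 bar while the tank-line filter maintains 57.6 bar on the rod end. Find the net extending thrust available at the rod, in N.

F ≈ 19000 N

Cap-side area A_cap = π/4 × (39.9 mm)² = 1250 mm^2
Rod-side annular area A_ann = π/4 × (39.9² − 20.2²) = 929.9 mm^2
Net thrust = P_cap·A_cap − P_rod·A_ann = 24380 N − 5356 N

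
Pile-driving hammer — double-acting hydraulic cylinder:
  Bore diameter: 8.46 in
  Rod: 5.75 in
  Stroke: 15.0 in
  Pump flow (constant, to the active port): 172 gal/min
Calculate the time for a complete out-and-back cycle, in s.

t ≈ 1.96 s

Cap-side area A_cap = π/4 × (8.46 in)² = 56.21 in^2
Rod-side annular area A_ann = π/4 × (8.46² − 5.75²) = 30.24 in^2
t_ext = A_cap·L/Q = 1.273 s
t_ret = A_ann·L/Q = 0.6851 s
t_cycle = t_ext + t_ret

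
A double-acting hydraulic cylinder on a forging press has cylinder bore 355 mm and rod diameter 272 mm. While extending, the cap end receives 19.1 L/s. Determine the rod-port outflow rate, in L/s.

Q_out ≈ 7.89 L/s

Cap-side area A_cap = π/4 × (355 mm)² = 98980 mm^2
Rod-side annular area A_ann = π/4 × (355² − 272²) = 40870 mm^2
Piston speed v = Q_in/A_cap; rod-end outflow Q_out = v × A_ann = Q_in × A_ann/A_cap.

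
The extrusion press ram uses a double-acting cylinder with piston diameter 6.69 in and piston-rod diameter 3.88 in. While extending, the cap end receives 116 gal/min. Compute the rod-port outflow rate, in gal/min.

Cap-side area A_cap = π/4 × (6.69 in)² = 35.15 in^2
Rod-side annular area A_ann = π/4 × (6.69² − 3.88²) = 23.33 in^2
Piston speed v = Q_in/A_cap; rod-end outflow Q_out = v × A_ann = Q_in × A_ann/A_cap.

Q_out ≈ 77.0 gal/min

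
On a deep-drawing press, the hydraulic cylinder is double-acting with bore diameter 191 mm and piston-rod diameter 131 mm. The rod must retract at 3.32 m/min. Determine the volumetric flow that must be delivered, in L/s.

Rod-side annular area A_ann = π/4 × (191² − 131²) = 15170 mm^2
Q = A × v

Q ≈ 0.840 L/s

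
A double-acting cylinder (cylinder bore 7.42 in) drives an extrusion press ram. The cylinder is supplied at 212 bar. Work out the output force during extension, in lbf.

F ≈ 1.33e5 lbf

Cap-side area A_cap = π/4 × (7.42 in)² = 43.24 in^2
F = P × A_cap = 212 bar × A_cap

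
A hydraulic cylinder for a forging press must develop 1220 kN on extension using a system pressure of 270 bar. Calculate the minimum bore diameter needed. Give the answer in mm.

D ≈ 240 mm

Extension force acts on the full piston face: F = P × (π/4)D².
D = √(4F / (πP)) = √(4 × 1220 kN / (π × 270 bar))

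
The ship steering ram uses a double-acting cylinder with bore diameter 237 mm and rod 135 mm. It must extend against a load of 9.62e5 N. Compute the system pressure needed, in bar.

Cap-side area A_cap = π/4 × (237 mm)² = 44120 mm^2
P = F / A = 9.62e5 N / A

P ≈ 218 bar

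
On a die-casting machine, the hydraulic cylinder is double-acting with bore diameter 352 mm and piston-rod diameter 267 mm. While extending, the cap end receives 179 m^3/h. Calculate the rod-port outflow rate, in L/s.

Q_out ≈ 21.1 L/s

Cap-side area A_cap = π/4 × (352 mm)² = 97310 mm^2
Rod-side annular area A_ann = π/4 × (352² − 267²) = 41320 mm^2
Piston speed v = Q_in/A_cap; rod-end outflow Q_out = v × A_ann = Q_in × A_ann/A_cap.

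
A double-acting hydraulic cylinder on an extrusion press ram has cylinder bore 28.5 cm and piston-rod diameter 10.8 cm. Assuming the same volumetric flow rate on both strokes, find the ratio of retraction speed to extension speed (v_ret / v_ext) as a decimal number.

v_ret/v_ext ≈ 1.17

Cap-side area A_cap = π/4 × (28.5 cm)² = 637.9 cm^2
Rod-side annular area A_ann = π/4 × (28.5² − 10.8²) = 546.3 cm^2
For equal Q, v ∝ 1/A, so v_ret/v_ext = A_cap/A_ann.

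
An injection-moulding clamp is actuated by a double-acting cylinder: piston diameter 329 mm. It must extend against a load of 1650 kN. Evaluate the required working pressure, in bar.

Cap-side area A_cap = π/4 × (329 mm)² = 85010 mm^2
P = F / A = 1650 kN / A

P ≈ 194 bar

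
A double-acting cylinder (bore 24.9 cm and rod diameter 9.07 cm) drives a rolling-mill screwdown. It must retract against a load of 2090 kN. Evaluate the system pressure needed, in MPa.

P ≈ 49.5 MPa

Rod-side annular area A_ann = π/4 × (24.9² − 9.07²) = 422.3 cm^2
Retraction: pressure acts on the annular area.
P = F / A = 2090 kN / A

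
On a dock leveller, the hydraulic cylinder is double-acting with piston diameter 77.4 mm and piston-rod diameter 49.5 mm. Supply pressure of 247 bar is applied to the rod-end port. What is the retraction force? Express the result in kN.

F ≈ 68.7 kN

Rod-side annular area A_ann = π/4 × (77.4² − 49.5²) = 2781 mm^2
On retraction the pressure acts on the annular area (bore minus rod).
F = P × A_ann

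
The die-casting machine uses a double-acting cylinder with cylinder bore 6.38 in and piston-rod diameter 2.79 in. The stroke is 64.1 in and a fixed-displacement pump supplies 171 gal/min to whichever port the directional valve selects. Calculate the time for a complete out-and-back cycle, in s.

t ≈ 5.63 s

Cap-side area A_cap = π/4 × (6.38 in)² = 31.97 in^2
Rod-side annular area A_ann = π/4 × (6.38² − 2.79²) = 25.86 in^2
t_ext = A_cap·L/Q = 3.113 s
t_ret = A_ann·L/Q = 2.517 s
t_cycle = t_ext + t_ret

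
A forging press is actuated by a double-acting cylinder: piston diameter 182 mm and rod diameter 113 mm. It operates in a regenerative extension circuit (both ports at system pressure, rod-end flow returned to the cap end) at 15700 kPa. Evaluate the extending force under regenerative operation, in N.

F ≈ 1.57e5 N

With equal pressure on both faces, forces on the annular region cancel; the net push is pressure × rod cross-section.
Rod cross-section A_rod = π/4 × (113 mm)² = 10030 mm^2
F = P × A_rod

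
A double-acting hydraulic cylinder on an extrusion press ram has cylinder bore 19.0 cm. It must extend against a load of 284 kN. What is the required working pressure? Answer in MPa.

Cap-side area A_cap = π/4 × (19.0 cm)² = 283.5 cm^2
P = F / A = 284 kN / A

P ≈ 10.0 MPa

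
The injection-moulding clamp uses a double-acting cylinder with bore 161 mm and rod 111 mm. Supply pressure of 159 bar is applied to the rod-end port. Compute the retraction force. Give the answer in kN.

F ≈ 170 kN

Rod-side annular area A_ann = π/4 × (161² − 111²) = 10680 mm^2
On retraction the pressure acts on the annular area (bore minus rod).
F = P × A_ann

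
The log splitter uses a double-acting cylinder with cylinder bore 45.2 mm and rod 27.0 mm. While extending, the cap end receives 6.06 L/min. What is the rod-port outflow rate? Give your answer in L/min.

Cap-side area A_cap = π/4 × (45.2 mm)² = 1605 mm^2
Rod-side annular area A_ann = π/4 × (45.2² − 27.0²) = 1032 mm^2
Piston speed v = Q_in/A_cap; rod-end outflow Q_out = v × A_ann = Q_in × A_ann/A_cap.

Q_out ≈ 3.90 L/min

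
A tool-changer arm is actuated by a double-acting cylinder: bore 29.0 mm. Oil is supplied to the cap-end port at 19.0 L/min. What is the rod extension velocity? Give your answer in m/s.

v ≈ 0.479 m/s

Cap-side area A_cap = π/4 × (29.0 mm)² = 660.5 mm^2
v = Q / A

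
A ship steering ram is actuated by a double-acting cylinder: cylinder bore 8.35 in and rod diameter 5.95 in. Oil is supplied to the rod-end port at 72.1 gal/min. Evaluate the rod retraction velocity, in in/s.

Rod-side annular area A_ann = π/4 × (8.35² − 5.95²) = 26.95 in^2
Flow into the rod-end port fills the annular volume.
v = Q / A

v ≈ 10.3 in/s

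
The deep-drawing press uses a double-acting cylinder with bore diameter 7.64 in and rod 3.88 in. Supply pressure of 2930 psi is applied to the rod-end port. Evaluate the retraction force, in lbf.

Rod-side annular area A_ann = π/4 × (7.64² − 3.88²) = 34.02 in^2
On retraction the pressure acts on the annular area (bore minus rod).
F = P × A_ann

F ≈ 99700 lbf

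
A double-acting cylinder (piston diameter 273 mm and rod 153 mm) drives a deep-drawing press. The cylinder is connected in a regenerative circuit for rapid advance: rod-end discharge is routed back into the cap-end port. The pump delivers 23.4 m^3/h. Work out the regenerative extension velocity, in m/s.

In regeneration the rod-end outflow joins the pump flow into the cap end, so the net volume the pump must supply per unit advance equals the rod cross-section area.
Rod cross-section A_rod = π/4 × (153 mm)² = 18390 mm^2
v = Q_pump / A_rod

v ≈ 0.354 m/s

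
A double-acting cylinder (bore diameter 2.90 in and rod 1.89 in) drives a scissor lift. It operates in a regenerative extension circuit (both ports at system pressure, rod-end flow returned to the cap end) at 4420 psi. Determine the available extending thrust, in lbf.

F ≈ 12400 lbf

With equal pressure on both faces, forces on the annular region cancel; the net push is pressure × rod cross-section.
Rod cross-section A_rod = π/4 × (1.89 in)² = 2.806 in^2
F = P × A_rod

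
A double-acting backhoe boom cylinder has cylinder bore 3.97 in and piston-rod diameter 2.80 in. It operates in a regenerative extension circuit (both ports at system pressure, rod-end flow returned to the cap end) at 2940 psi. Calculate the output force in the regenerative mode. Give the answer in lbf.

F ≈ 18100 lbf

With equal pressure on both faces, forces on the annular region cancel; the net push is pressure × rod cross-section.
Rod cross-section A_rod = π/4 × (2.80 in)² = 6.158 in^2
F = P × A_rod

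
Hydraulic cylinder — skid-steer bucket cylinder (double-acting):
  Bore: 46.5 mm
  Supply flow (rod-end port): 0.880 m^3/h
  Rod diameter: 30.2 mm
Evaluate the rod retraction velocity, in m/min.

v ≈ 14.9 m/min

Rod-side annular area A_ann = π/4 × (46.5² − 30.2²) = 981.9 mm^2
Flow into the rod-end port fills the annular volume.
v = Q / A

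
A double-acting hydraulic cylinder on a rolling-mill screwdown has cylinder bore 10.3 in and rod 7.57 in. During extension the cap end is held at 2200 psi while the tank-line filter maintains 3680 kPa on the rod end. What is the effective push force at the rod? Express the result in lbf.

F ≈ 1.63e5 lbf

Cap-side area A_cap = π/4 × (10.3 in)² = 83.32 in^2
Rod-side annular area A_ann = π/4 × (10.3² − 7.57²) = 38.32 in^2
Net thrust = P_cap·A_cap − P_rod·A_ann = 1.833e5 lbf − 20450 lbf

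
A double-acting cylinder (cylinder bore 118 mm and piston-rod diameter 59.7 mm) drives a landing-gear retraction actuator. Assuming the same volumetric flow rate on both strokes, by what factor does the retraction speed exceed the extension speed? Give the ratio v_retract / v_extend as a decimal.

v_ret/v_ext ≈ 1.34

Cap-side area A_cap = π/4 × (118 mm)² = 10940 mm^2
Rod-side annular area A_ann = π/4 × (118² − 59.7²) = 8137 mm^2
For equal Q, v ∝ 1/A, so v_ret/v_ext = A_cap/A_ann.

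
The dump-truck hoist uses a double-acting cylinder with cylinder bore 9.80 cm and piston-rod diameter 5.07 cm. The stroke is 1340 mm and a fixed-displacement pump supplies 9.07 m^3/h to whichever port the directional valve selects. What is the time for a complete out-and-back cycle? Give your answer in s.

Cap-side area A_cap = π/4 × (9.80 cm)² = 75.43 cm^2
Rod-side annular area A_ann = π/4 × (9.80² − 5.07²) = 55.24 cm^2
t_ext = A_cap·L/Q = 4.012 s
t_ret = A_ann·L/Q = 2.938 s
t_cycle = t_ext + t_ret

t ≈ 6.95 s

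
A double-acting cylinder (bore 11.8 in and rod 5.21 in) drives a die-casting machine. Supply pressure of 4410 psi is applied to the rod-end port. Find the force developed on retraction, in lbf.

Rod-side annular area A_ann = π/4 × (11.8² − 5.21²) = 88.04 in^2
On retraction the pressure acts on the annular area (bore minus rod).
F = P × A_ann

F ≈ 3.88e5 lbf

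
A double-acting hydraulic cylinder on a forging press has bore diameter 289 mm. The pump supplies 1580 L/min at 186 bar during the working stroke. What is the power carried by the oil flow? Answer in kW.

Hydraulic power = P × Q

W ≈ 490 kW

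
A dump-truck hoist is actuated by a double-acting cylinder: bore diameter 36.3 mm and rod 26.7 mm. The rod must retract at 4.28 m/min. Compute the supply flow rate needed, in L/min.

Q ≈ 2.03 L/min

Rod-side annular area A_ann = π/4 × (36.3² − 26.7²) = 475.0 mm^2
Q = A × v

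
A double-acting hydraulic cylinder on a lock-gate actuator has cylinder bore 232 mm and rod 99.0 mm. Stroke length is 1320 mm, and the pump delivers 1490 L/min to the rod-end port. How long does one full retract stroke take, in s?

Rod-side annular area A_ann = π/4 × (232² − 99.0²) = 34580 mm^2
Swept volume V = A × L; t = V / Q = A·L / Q

t ≈ 1.84 s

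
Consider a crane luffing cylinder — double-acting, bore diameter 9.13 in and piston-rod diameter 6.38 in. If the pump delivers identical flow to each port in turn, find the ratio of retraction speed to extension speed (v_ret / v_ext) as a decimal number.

Cap-side area A_cap = π/4 × (9.13 in)² = 65.47 in^2
Rod-side annular area A_ann = π/4 × (9.13² − 6.38²) = 33.50 in^2
For equal Q, v ∝ 1/A, so v_ret/v_ext = A_cap/A_ann.

v_ret/v_ext ≈ 1.95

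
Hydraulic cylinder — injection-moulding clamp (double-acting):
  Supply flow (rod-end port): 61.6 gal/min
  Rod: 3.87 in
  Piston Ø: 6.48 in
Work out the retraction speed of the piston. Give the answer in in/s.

v ≈ 11.2 in/s

Rod-side annular area A_ann = π/4 × (6.48² − 3.87²) = 21.22 in^2
Flow into the rod-end port fills the annular volume.
v = Q / A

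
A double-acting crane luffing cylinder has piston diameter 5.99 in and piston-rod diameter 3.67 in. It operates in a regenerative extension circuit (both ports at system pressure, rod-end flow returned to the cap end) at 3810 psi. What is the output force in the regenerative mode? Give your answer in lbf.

With equal pressure on both faces, forces on the annular region cancel; the net push is pressure × rod cross-section.
Rod cross-section A_rod = π/4 × (3.67 in)² = 10.58 in^2
F = P × A_rod

F ≈ 40300 lbf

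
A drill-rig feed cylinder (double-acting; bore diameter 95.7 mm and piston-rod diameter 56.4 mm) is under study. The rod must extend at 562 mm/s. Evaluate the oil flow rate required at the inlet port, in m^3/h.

Cap-side area A_cap = π/4 × (95.7 mm)² = 7193 mm^2
Q = A × v

Q ≈ 14.6 m^3/h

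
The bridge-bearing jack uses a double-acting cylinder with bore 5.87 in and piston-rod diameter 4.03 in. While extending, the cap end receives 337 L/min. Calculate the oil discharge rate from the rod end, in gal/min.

Cap-side area A_cap = π/4 × (5.87 in)² = 27.06 in^2
Rod-side annular area A_ann = π/4 × (5.87² − 4.03²) = 14.31 in^2
Piston speed v = Q_in/A_cap; rod-end outflow Q_out = v × A_ann = Q_in × A_ann/A_cap.

Q_out ≈ 47.1 gal/min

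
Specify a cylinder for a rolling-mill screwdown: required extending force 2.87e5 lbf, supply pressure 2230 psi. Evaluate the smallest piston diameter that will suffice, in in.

D ≈ 12.8 in

Extension force acts on the full piston face: F = P × (π/4)D².
D = √(4F / (πP)) = √(4 × 2.87e5 lbf / (π × 2230 psi))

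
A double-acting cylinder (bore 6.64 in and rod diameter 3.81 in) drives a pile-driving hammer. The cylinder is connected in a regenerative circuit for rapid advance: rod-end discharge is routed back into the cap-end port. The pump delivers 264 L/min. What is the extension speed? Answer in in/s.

In regeneration the rod-end outflow joins the pump flow into the cap end, so the net volume the pump must supply per unit advance equals the rod cross-section area.
Rod cross-section A_rod = π/4 × (3.81 in)² = 11.40 in^2
v = Q_pump / A_rod

v ≈ 23.6 in/s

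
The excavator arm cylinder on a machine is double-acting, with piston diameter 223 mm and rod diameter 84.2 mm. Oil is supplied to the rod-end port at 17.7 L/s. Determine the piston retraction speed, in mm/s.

v ≈ 529 mm/s

Rod-side annular area A_ann = π/4 × (223² − 84.2²) = 33490 mm^2
Flow into the rod-end port fills the annular volume.
v = Q / A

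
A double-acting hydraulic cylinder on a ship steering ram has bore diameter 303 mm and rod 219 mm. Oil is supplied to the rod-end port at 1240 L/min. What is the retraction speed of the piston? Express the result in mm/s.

v ≈ 600 mm/s

Rod-side annular area A_ann = π/4 × (303² − 219²) = 34440 mm^2
Flow into the rod-end port fills the annular volume.
v = Q / A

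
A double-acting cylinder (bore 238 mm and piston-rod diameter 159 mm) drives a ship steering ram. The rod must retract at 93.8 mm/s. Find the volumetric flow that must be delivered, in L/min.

Rod-side annular area A_ann = π/4 × (238² − 159²) = 24630 mm^2
Q = A × v

Q ≈ 139 L/min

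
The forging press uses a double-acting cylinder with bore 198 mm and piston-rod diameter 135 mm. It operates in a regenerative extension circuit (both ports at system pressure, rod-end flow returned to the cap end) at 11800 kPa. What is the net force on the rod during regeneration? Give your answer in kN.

F ≈ 169 kN

With equal pressure on both faces, forces on the annular region cancel; the net push is pressure × rod cross-section.
Rod cross-section A_rod = π/4 × (135 mm)² = 14310 mm^2
F = P × A_rod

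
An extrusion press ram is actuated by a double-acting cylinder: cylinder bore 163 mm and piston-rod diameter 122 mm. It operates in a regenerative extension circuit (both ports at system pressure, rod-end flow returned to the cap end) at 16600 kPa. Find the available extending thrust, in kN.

F ≈ 194 kN

With equal pressure on both faces, forces on the annular region cancel; the net push is pressure × rod cross-section.
Rod cross-section A_rod = π/4 × (122 mm)² = 11690 mm^2
F = P × A_rod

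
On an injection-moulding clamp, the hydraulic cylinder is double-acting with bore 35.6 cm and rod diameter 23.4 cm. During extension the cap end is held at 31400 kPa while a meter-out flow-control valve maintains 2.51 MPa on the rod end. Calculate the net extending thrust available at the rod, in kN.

F ≈ 2980 kN

Cap-side area A_cap = π/4 × (35.6 cm)² = 995.4 cm^2
Rod-side annular area A_ann = π/4 × (35.6² − 23.4²) = 565.3 cm^2
Net thrust = P_cap·A_cap − P_rod·A_ann = 3126 kN − 141.9 kN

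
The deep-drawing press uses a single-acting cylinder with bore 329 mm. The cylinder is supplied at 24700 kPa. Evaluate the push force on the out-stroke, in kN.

F ≈ 2100 kN

Cap-side area A_cap = π/4 × (329 mm)² = 85010 mm^2
F = P × A_cap = 24700 kPa × A_cap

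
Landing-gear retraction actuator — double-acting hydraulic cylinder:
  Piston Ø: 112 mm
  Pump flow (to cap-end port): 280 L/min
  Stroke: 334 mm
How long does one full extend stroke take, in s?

Cap-side area A_cap = π/4 × (112 mm)² = 9852 mm^2
Swept volume V = A × L; t = V / Q = A·L / Q

t ≈ 0.705 s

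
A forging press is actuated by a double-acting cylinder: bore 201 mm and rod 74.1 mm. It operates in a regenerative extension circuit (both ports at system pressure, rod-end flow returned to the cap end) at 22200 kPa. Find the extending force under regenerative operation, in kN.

F ≈ 95.7 kN

With equal pressure on both faces, forces on the annular region cancel; the net push is pressure × rod cross-section.
Rod cross-section A_rod = π/4 × (74.1 mm)² = 4312 mm^2
F = P × A_rod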